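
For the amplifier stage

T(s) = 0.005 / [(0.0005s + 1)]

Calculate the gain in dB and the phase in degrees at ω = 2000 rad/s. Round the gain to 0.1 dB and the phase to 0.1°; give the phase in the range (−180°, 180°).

-49.0 dB, -45.0°

At ω = 2000 rad/s:
pole (1 + j2000·0.0005) = 1 + j1 → |·| ≈ 1.4142, ∠ ≈ 45.00°
|T| = 0.005 · 1 / (1.4142) ≈ 0.0035356
Gain = 20 log₁₀(0.0035356) ≈ -49.03 dB
∠T = (0°) − (45.00°) = -45.00°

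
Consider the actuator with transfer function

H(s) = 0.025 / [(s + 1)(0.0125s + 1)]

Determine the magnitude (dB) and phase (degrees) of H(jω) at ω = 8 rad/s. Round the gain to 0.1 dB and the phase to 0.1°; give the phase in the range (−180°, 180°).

At ω = 8 rad/s:
pole (1 + j8·1) = 1 + j8 → |·| ≈ 8.0623, ∠ ≈ 82.87°
pole (1 + j8·0.0125) = 1 + j0.1 → |·| ≈ 1.005, ∠ ≈ 5.71°
|H| = 0.025 · 1 / (8.0623 · 1.005) ≈ 0.0030854
Gain = 20 log₁₀(0.0030854) ≈ -50.21 dB
∠H = (0°) − (82.87° + 5.71°) = -88.58°

-50.2 dB, -88.6°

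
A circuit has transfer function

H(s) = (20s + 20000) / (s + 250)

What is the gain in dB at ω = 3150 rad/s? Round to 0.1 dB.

26.4 dB

Substitute s = j3150:
Numerator: 20(j3150) + 20000 = 20000 + j63000
Denominator: (j3150) + 250 = 250 + j3150
|N| = √(20000² + 63000²) ≈ 66098, ∠N ≈ 72.39°
|D| = √(250² + 3150²) ≈ 3159.9, ∠D ≈ 85.46°
|H| = 66098 / 3159.9 ≈ 20.918
Gain = 20 log₁₀(20.918) ≈ 26.41 dB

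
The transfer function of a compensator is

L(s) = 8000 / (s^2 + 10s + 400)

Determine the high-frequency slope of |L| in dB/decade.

-40 dB/decade

Each pole contributes −20 dB/decade at high frequency; each zero contributes +20 dB/decade.
Net: 0 zero(s) − 2 pole(s) → -40 dB/decade.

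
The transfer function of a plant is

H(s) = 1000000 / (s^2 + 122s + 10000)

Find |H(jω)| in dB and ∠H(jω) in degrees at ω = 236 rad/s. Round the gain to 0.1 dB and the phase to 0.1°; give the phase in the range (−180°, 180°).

At s = jω = j236:
quadratic: (j236)² + 122·j236 + 10000 = -45696 + j28792 → |·| ≈ 54010, ∠ ≈ 147.79°
|H| = 1000000 / 54010 ≈ 18.515
Gain = 20 log₁₀(18.515) ≈ 25.35 dB
∠H = 0.00° − 147.79° = -147.79°

25.4 dB, -147.8°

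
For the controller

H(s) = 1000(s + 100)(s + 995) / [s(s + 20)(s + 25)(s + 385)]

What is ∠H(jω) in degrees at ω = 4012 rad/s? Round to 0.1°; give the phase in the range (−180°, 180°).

170.8°

At s = jω = j4012:
zero (s+100): 100 + j4012 → |·| = √(100²+4012²) = √16106144 ≈ 4013.2, ∠ = arctan(4012/100) ≈ 88.57°
zero (s+995): 995 + j4012 → |·| = √(995²+4012²) = √17086169 ≈ 4133.5, ∠ = arctan(4012/995) ≈ 76.07°
pole (s+20): 20 + j4012 → |·| = √(20²+4012²) = √16096544 ≈ 4012, ∠ = arctan(4012/20) ≈ 89.71°
pole (s+25): 25 + j4012 → |·| = √(25²+4012²) = √16096769 ≈ 4012.1, ∠ = arctan(4012/25) ≈ 89.64°
pole (s+385): 385 + j4012 → |·| = √(385²+4012²) = √16244369 ≈ 4030.4, ∠ = arctan(4012/385) ≈ 84.52°
pole at origin: |s| = 4012, ∠ = 90.00° (in denominator)
∠H = 164.64° − 353.87° = -189.23° ≡ 170.77° (principal value)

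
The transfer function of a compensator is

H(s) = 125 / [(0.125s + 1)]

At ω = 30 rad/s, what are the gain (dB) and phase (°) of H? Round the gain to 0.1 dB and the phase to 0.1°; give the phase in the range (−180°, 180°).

30.2 dB, -75.1°

At ω = 30 rad/s:
pole (1 + j30·0.125) = 1 + j3.75 → |·| ≈ 3.881, ∠ ≈ 75.07°
|H| = 125 · 1 / (3.881) ≈ 32.208
Gain = 20 log₁₀(32.208) ≈ 30.16 dB
∠H = (0°) − (75.07°) = -75.07°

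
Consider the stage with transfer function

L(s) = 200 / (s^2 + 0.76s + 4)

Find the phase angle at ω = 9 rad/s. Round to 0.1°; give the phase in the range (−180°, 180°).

-174.9°

At s = jω = j9:
quadratic: (j9)² + 0.76·j9 + 4 = -77 + j6.84 → |·| ≈ 77.303, ∠ ≈ 174.92°
∠L = 0.00° − 174.92° = -174.92°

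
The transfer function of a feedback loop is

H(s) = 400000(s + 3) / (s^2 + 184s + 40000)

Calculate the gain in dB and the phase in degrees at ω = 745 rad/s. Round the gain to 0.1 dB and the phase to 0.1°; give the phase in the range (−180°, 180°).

55.0 dB, -75.3°

At s = jω = j745:
zero (s+3): 3 + j745 → |·| = √(3²+745²) = √555034 ≈ 745.01, ∠ = arctan(745/3) ≈ 89.77°
quadratic: (j745)² + 184·j745 + 40000 = -515025 + j137080 → |·| ≈ 5.3296e+05, ∠ ≈ 165.10°
|H| = 400000 · 745.01 / 5.3296e+05 ≈ 559.15
Gain = 20 log₁₀(559.15) ≈ 54.95 dB
∠H = 89.77° − 165.10° = -75.33°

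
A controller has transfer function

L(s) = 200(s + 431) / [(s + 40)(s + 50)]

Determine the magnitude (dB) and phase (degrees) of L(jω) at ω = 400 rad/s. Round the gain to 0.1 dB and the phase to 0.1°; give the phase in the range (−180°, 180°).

-2.8 dB, -124.3°

At s = jω = j400:
zero (s+431): 431 + j400 → |·| = √(431²+400²) = √345761 ≈ 588.01, ∠ = arctan(400/431) ≈ 42.86°
pole (s+40): 40 + j400 → |·| = √(40²+400²) = √161600 ≈ 402, ∠ = arctan(400/40) ≈ 84.29°
pole (s+50): 50 + j400 → |·| = √(50²+400²) = √162500 ≈ 403.11, ∠ = arctan(400/50) ≈ 82.87°
|L| = 200 · 588.01 / 1.6205e+05 ≈ 0.72571
Gain = 20 log₁₀(0.72571) ≈ -2.78 dB
∠L = 42.86° − 167.16° = -124.30°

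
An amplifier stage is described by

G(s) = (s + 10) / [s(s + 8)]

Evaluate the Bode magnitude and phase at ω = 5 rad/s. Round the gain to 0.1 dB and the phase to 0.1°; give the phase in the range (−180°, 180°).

At s = jω = j5:
zero (s+10): 10 + j5 → |·| = √(10²+5²) = √125 ≈ 11.18, ∠ = arctan(5/10) ≈ 26.57°
pole (s+8): 8 + j5 → |·| = √(8²+5²) = √89 ≈ 9.434, ∠ = arctan(5/8) ≈ 32.01°
pole at origin: |s| = 5, ∠ = 90.00° (in denominator)
|G| = 1 · 11.18 / 47.17 ≈ 0.23702
Gain = 20 log₁₀(0.23702) ≈ -12.50 dB
∠G = 26.57° − 122.01° = -95.44°

-12.5 dB, -95.4°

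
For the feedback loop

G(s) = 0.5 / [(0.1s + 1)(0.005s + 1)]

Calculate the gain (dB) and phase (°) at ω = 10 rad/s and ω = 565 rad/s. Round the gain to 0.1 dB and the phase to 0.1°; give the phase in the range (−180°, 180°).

ω = 10: -9.0 dB, -47.9°; ω = 565: -50.6 dB, -159.5°

At ω = 10 rad/s:
pole (1 + j10·0.1) = 1 + j1 → |·| ≈ 1.4142, ∠ ≈ 45.00°
pole (1 + j10·0.005) = 1 + j0.05 → |·| ≈ 1.0012, ∠ ≈ 2.86°
|G| = 0.5 · 1 / (1.4142 · 1.0012) ≈ 0.35313
Gain = 20 log₁₀(0.35313) ≈ -9.04 dB
∠G = (0°) − (45.00° + 2.86°) = -47.86°

At ω = 565 rad/s:
pole (1 + j565·0.1) = 1 + j56.5 → |·| ≈ 56.509, ∠ ≈ 88.99°
pole (1 + j565·0.005) = 1 + j2.825 → |·| ≈ 2.9968, ∠ ≈ 70.51°
|G| = 0.5 · 1 / (56.509 · 2.9968) ≈ 0.0029525
Gain = 20 log₁₀(0.0029525) ≈ -50.60 dB
∠G = (0°) − (88.99° + 70.51°) = -159.50°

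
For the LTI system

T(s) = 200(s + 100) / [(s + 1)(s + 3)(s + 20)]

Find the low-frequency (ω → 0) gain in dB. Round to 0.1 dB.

50.5 dB

T(0) = 200·100 / (1·3·20) ≈ 333.33
20 log₁₀(333.33) ≈ 50.46 dB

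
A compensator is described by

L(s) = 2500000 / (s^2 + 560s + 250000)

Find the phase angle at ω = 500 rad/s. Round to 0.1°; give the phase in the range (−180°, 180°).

At s = jω = j500:
quadratic: (j500)² + 560·j500 + 250000 = 0 + j280000 → |·| ≈ 2.8e+05, ∠ ≈ 90.00°
∠L = 0.00° − 90.00° = -90.00°

-90.0°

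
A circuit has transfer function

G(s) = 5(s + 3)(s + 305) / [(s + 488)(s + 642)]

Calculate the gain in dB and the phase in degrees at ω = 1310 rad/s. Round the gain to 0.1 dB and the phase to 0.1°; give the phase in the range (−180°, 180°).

12.7 dB, 33.3°

At s = jω = j1310:
zero (s+3): 3 + j1310 → |·| = √(3²+1310²) = √1716109 ≈ 1310, ∠ = arctan(1310/3) ≈ 89.87°
zero (s+305): 305 + j1310 → |·| = √(305²+1310²) = √1809125 ≈ 1345, ∠ = arctan(1310/305) ≈ 76.89°
pole (s+488): 488 + j1310 → |·| = √(488²+1310²) = √1954244 ≈ 1397.9, ∠ = arctan(1310/488) ≈ 69.57°
pole (s+642): 642 + j1310 → |·| = √(642²+1310²) = √2128264 ≈ 1458.9, ∠ = arctan(1310/642) ≈ 63.89°
|G| = 5 · 1.762e+06 / 2.0394e+06 ≈ 4.3199
Gain = 20 log₁₀(4.3199) ≈ 12.71 dB
∠G = 166.76° − 133.46° = 33.30°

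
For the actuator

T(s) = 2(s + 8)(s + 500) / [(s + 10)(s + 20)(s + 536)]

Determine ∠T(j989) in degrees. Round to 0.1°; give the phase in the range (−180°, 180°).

-87.1°

At s = jω = j989:
zero (s+8): 8 + j989 → |·| = √(8²+989²) = √978185 ≈ 989.03, ∠ = arctan(989/8) ≈ 89.54°
zero (s+500): 500 + j989 → |·| = √(500²+989²) = √1228121 ≈ 1108.2, ∠ = arctan(989/500) ≈ 63.18°
pole (s+10): 10 + j989 → |·| = √(10²+989²) = √978221 ≈ 989.05, ∠ = arctan(989/10) ≈ 89.42°
pole (s+20): 20 + j989 → |·| = √(20²+989²) = √978521 ≈ 989.2, ∠ = arctan(989/20) ≈ 88.84°
pole (s+536): 536 + j989 → |·| = √(536²+989²) = √1265417 ≈ 1124.9, ∠ = arctan(989/536) ≈ 61.54°
∠T = 152.72° − 239.80° = -87.08°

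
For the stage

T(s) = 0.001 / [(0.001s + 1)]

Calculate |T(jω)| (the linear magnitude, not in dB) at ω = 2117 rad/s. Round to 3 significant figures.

0.000427

At ω = 2117 rad/s:
pole (1 + j2117·0.001) = 1 + j2.117 → |·| ≈ 2.3413, ∠ ≈ 64.72°
|T| = 0.001 · 1 / (2.3413) ≈ 0.00042711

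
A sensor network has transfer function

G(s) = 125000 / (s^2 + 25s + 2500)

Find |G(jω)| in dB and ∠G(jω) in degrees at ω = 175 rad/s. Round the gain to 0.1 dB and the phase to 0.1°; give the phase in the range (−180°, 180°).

At s = jω = j175:
quadratic: (j175)² + 25·j175 + 2500 = -28125 + j4375 → |·| ≈ 28463, ∠ ≈ 171.16°
|G| = 125000 / 28463 ≈ 4.3917
Gain = 20 log₁₀(4.3917) ≈ 12.85 dB
∠G = 0.00° − 171.16° = -171.16°

12.9 dB, -171.2°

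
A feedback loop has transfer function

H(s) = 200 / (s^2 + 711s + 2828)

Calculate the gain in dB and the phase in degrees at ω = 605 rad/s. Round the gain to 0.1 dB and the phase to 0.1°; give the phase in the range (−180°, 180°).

Substitute s = j605:
Numerator: 200 = 200 + j0
Denominator: (j605)^2 + 711(j605) + 2828 = -363197 + j430155
|N| = √(200² + 0²) ≈ 200, ∠N ≈ 0.00°
|D| = √(363197² + 430155²) ≈ 5.6298e+05, ∠D ≈ 130.18°
|H| = 200 / 5.6298e+05 ≈ 0.00035525
Gain = 20 log₁₀(0.00035525) ≈ -68.99 dB
∠H = 0.00° − 130.18° = -130.18°

-69.0 dB, -130.2°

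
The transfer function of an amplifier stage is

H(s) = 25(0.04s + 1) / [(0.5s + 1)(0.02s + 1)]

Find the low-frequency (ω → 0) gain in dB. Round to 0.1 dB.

28.0 dB

H(0) = 25 · 1 / 1 = 25
20 log₁₀(25) ≈ 27.96 dB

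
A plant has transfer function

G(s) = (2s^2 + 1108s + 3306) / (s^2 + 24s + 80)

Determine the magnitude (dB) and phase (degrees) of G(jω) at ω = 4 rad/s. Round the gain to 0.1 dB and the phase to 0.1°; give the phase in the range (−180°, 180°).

33.6 dB, -2.8°

Substitute s = j4:
Numerator: 2(j4)^2 + 1108(j4) + 3306 = 3274 + j4432
Denominator: (j4)^2 + 24(j4) + 80 = 64 + j96
|N| = √(3274² + 4432²) ≈ 5510.1, ∠N ≈ 53.55°
|D| = √(64² + 96²) ≈ 115.38, ∠D ≈ 56.31°
|G| = 5510.1 / 115.38 ≈ 47.756
Gain = 20 log₁₀(47.756) ≈ 33.58 dB
∠G = 53.55° − 56.31° = -2.76°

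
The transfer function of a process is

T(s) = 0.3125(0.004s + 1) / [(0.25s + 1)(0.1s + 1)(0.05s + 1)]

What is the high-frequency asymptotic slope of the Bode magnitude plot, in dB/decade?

-40 dB/decade

Each pole contributes −20 dB/decade at high frequency; each zero contributes +20 dB/decade.
Net: 1 zero(s) − 3 pole(s) → -40 dB/decade.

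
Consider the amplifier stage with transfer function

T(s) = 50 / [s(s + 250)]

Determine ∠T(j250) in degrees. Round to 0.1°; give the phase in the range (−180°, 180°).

-135.0°

At s = jω = j250:
pole (s+250): 250 + j250 → |·| = √(250²+250²) = √125000 ≈ 353.55, ∠ = arctan(250/250) ≈ 45.00°
pole at origin: |s| = 250, ∠ = 90.00° (in denominator)
∠T = 0.00° − 135.00° = -135.00°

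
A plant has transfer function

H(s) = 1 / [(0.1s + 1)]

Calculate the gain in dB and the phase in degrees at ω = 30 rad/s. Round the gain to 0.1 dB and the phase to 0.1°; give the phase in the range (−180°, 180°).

At ω = 30 rad/s:
pole (1 + j30·0.1) = 1 + j3 → |·| ≈ 3.1623, ∠ ≈ 71.57°
|H| = 1 · 1 / (3.1623) ≈ 0.31623
Gain = 20 log₁₀(0.31623) ≈ -10.00 dB
∠H = (0°) − (71.57°) = -71.57°

-10.0 dB, -71.6°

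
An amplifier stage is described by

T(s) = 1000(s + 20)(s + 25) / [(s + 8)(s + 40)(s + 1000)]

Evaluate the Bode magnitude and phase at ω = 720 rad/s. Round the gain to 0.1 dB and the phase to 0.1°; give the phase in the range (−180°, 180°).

-1.8 dB, -35.5°

At s = jω = j720:
zero (s+20): 20 + j720 → |·| = √(20²+720²) = √518800 ≈ 720.28, ∠ = arctan(720/20) ≈ 88.41°
zero (s+25): 25 + j720 → |·| = √(25²+720²) = √519025 ≈ 720.43, ∠ = arctan(720/25) ≈ 88.01°
pole (s+8): 8 + j720 → |·| = √(8²+720²) = √518464 ≈ 720.04, ∠ = arctan(720/8) ≈ 89.36°
pole (s+40): 40 + j720 → |·| = √(40²+720²) = √520000 ≈ 721.11, ∠ = arctan(720/40) ≈ 86.82°
pole (s+1000): 1000 + j720 → |·| = √(1000²+720²) = √1518400 ≈ 1232.2, ∠ = arctan(720/1000) ≈ 35.75°
|T| = 1000 · 5.1891e+05 / 6.3979e+08 ≈ 0.81106
Gain = 20 log₁₀(0.81106) ≈ -1.82 dB
∠T = 176.42° − 211.93° = -35.51°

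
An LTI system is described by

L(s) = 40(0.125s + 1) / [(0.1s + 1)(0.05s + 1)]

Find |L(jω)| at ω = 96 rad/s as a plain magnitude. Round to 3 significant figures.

10.2

At ω = 96 rad/s:
zero (1 + j96·0.125) = 1 + j12 → |·| ≈ 12.042, ∠ ≈ 85.24°
pole (1 + j96·0.1) = 1 + j9.6 → |·| ≈ 9.6519, ∠ ≈ 84.05°
pole (1 + j96·0.05) = 1 + j4.8 → |·| ≈ 4.9031, ∠ ≈ 78.23°
|L| = 40 · 12.042 / (9.6519 · 4.9031) ≈ 10.178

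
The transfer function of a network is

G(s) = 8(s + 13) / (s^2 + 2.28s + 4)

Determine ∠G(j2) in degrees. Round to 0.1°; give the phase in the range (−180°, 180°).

-81.3°

At s = jω = j2:
zero (s+13): 13 + j2 → |·| = √(13²+2²) = √173 ≈ 13.153, ∠ = arctan(2/13) ≈ 8.75°
quadratic: (j2)² + 2.28·j2 + 4 = 0 + j4.56 → |·| ≈ 4.56, ∠ ≈ 90.00°
∠G = 8.75° − 90.00° = -81.25°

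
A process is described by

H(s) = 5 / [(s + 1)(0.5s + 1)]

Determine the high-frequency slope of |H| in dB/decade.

Each pole contributes −20 dB/decade at high frequency; each zero contributes +20 dB/decade.
Net: 0 zero(s) − 2 pole(s) → -40 dB/decade.

-40 dB/decade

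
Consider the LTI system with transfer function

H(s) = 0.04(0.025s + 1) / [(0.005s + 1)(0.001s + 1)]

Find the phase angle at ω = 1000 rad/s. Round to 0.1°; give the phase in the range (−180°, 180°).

At ω = 1000 rad/s:
zero (1 + j1000·0.025) = 1 + j25 → |·| ≈ 25.02, ∠ ≈ 87.71°
pole (1 + j1000·0.005) = 1 + j5 → |·| ≈ 5.099, ∠ ≈ 78.69°
pole (1 + j1000·0.001) = 1 + j1 → |·| ≈ 1.4142, ∠ ≈ 45.00°
∠H = (87.71°) − (78.69° + 45.00°) = -35.98°

-36.0°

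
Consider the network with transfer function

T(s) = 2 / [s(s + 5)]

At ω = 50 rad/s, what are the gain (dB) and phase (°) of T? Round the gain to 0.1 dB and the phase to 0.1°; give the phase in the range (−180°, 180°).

At s = jω = j50:
pole (s+5): 5 + j50 → |·| = √(5²+50²) = √2525 ≈ 50.249, ∠ = arctan(50/5) ≈ 84.29°
pole at origin: |s| = 50, ∠ = 90.00° (in denominator)
|T| = 2 / 2512.5 ≈ 0.00079602
Gain = 20 log₁₀(0.00079602) ≈ -61.98 dB
∠T = 0.00° − 174.29° = -174.29°

-62.0 dB, -174.3°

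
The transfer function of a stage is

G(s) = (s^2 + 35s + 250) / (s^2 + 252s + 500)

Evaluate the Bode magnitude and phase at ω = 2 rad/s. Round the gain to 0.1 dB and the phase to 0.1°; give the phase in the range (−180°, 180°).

Substitute s = j2:
Numerator: (j2)^2 + 35(j2) + 250 = 246 + j70
Denominator: (j2)^2 + 252(j2) + 500 = 496 + j504
|N| = √(246² + 70²) ≈ 255.77, ∠N ≈ 15.88°
|D| = √(496² + 504²) ≈ 707.13, ∠D ≈ 45.46°
|G| = 255.77 / 707.13 ≈ 0.3617
Gain = 20 log₁₀(0.3617) ≈ -8.83 dB
∠G = 15.88° − 45.46° = -29.58°

-8.8 dB, -29.6°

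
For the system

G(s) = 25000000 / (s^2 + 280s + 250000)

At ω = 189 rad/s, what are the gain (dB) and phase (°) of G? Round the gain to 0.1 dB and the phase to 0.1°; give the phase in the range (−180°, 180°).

41.1 dB, -13.9°

At s = jω = j189:
quadratic: (j189)² + 280·j189 + 250000 = 214279 + j52920 → |·| ≈ 2.2072e+05, ∠ ≈ 13.87°
|G| = 25000000 / 2.2072e+05 ≈ 113.27
Gain = 20 log₁₀(113.27) ≈ 41.08 dB
∠G = 0.00° − 13.87° = -13.87°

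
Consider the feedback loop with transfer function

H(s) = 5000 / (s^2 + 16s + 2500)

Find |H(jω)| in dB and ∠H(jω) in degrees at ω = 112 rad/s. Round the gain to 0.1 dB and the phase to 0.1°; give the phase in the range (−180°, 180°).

At s = jω = j112:
quadratic: (j112)² + 16·j112 + 2500 = -10044 + j1792 → |·| ≈ 10203, ∠ ≈ 169.88°
|H| = 5000 / 10203 ≈ 0.49005
Gain = 20 log₁₀(0.49005) ≈ -6.20 dB
∠H = 0.00° − 169.88° = -169.88°

-6.2 dB, -169.9°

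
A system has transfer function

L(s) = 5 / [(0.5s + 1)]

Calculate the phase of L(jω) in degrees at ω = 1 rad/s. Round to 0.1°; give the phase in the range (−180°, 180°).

At ω = 1 rad/s:
pole (1 + j1·0.5) = 1 + j0.5 → |·| ≈ 1.118, ∠ ≈ 26.57°
∠L = (0°) − (26.57°) = -26.57°

-26.6°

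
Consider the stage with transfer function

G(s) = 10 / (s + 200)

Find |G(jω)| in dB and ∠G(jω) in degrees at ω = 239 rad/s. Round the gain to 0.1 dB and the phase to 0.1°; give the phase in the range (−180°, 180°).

-29.9 dB, -50.1°

Substitute s = j239:
Numerator: 10 = 10 + j0
Denominator: (j239) + 200 = 200 + j239
|N| = √(10² + 0²) ≈ 10, ∠N ≈ 0.00°
|D| = √(200² + 239²) ≈ 311.64, ∠D ≈ 50.08°
|G| = 10 / 311.64 ≈ 0.032088
Gain = 20 log₁₀(0.032088) ≈ -29.87 dB
∠G = 0.00° − 50.08° = -50.08°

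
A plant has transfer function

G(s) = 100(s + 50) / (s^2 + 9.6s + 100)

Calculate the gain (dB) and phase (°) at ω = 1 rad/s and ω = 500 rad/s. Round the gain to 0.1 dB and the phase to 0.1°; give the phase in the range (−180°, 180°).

At s = jω = j1:
zero (s+50): 50 + j1 → |·| = √(50²+1²) = √2501 ≈ 50.01, ∠ = arctan(1/50) ≈ 1.15°
quadratic: (j1)² + 9.6·j1 + 100 = 99 + j9.6 → |·| ≈ 99.464, ∠ ≈ 5.54°
|G| = 100 · 50.01 / 99.464 ≈ 50.279
Gain = 20 log₁₀(50.279) ≈ 34.03 dB
∠G = 1.15° − 5.54° = -4.39°

At s = jω = j500:
zero (s+50): 50 + j500 → |·| = √(50²+500²) = √252500 ≈ 502.49, ∠ = arctan(500/50) ≈ 84.29°
quadratic: (j500)² + 9.6·j500 + 100 = -249900 + j4800 → |·| ≈ 2.4995e+05, ∠ ≈ 178.90°
|G| = 100 · 502.49 / 2.4995e+05 ≈ 0.20104
Gain = 20 log₁₀(0.20104) ≈ -13.93 dB
∠G = 84.29° − 178.90° = -94.61°

ω = 1: 34.0 dB, -4.4°; ω = 500: -13.9 dB, -94.6°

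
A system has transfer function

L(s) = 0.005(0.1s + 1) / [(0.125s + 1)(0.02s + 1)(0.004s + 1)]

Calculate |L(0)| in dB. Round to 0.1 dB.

L(0) = 0.005 · 1 / 1 = 0.005
20 log₁₀(0.005) ≈ -46.02 dB

-46.0 dB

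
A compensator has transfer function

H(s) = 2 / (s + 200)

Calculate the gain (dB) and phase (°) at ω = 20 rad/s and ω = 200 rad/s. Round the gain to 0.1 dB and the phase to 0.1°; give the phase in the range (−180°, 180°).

ω = 20: -40.0 dB, -5.7°; ω = 200: -43.0 dB, -45.0°

Substitute s = j20:
Numerator: 2 = 2 + j0
Denominator: (j20) + 200 = 200 + j20
|N| = √(2² + 0²) ≈ 2, ∠N ≈ 0.00°
|D| = √(200² + 20²) ≈ 201, ∠D ≈ 5.71°
|H| = 2 / 201 ≈ 0.0099502
Gain = 20 log₁₀(0.0099502) ≈ -40.04 dB
∠H = 0.00° − 5.71° = -5.71°

Substitute s = j200:
Numerator: 2 = 2 + j0
Denominator: (j200) + 200 = 200 + j200
|N| = √(2² + 0²) ≈ 2, ∠N ≈ 0.00°
|D| = √(200² + 200²) ≈ 282.84, ∠D ≈ 45.00°
|H| = 2 / 282.84 ≈ 0.0070711
Gain = 20 log₁₀(0.0070711) ≈ -43.01 dB
∠H = 0.00° − 45.00° = -45.00°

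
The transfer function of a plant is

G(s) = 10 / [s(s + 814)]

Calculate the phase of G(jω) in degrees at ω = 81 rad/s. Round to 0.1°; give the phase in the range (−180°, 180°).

At s = jω = j81:
pole (s+814): 814 + j81 → |·| = √(814²+81²) = √669157 ≈ 818.02, ∠ = arctan(81/814) ≈ 5.68°
pole at origin: |s| = 81, ∠ = 90.00° (in denominator)
∠G = 0.00° − 95.68° = -95.68°

-95.7°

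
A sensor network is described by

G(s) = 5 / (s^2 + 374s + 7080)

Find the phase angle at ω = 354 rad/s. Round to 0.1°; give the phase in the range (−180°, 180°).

-131.8°

Substitute s = j354:
Numerator: 5 = 5 + j0
Denominator: (j354)^2 + 374(j354) + 7080 = -118236 + j132396
|N| = √(5² + 0²) ≈ 5, ∠N ≈ 0.00°
|D| = √(118236² + 132396²) ≈ 1.7751e+05, ∠D ≈ 131.77°
∠G = 0.00° − 131.77° = -131.77°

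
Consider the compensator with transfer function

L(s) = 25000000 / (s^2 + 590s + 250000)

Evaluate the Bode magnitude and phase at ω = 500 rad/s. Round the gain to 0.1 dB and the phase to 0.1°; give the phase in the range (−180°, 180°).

38.6 dB, -90.0°

At s = jω = j500:
quadratic: (j500)² + 590·j500 + 250000 = 0 + j295000 → |·| ≈ 2.95e+05, ∠ ≈ 90.00°
|L| = 25000000 / 2.95e+05 ≈ 84.746
Gain = 20 log₁₀(84.746) ≈ 38.56 dB
∠L = 0.00° − 90.00° = -90.00°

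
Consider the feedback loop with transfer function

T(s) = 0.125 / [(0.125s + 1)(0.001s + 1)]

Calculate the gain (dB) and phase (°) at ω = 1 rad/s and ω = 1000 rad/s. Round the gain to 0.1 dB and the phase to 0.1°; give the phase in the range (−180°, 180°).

ω = 1: -18.1 dB, -7.2°; ω = 1000: -63.0 dB, -134.5°

At ω = 1 rad/s:
pole (1 + j1·0.125) = 1 + j0.125 → |·| ≈ 1.0078, ∠ ≈ 7.13°
pole (1 + j1·0.001) = 1 + j0.001 → |·| ≈ 1, ∠ ≈ 0.06°
|T| = 0.125 · 1 / (1.0078 · 1) ≈ 0.12403
Gain = 20 log₁₀(0.12403) ≈ -18.13 dB
∠T = (0°) − (7.13° + 0.06°) = -7.19°

At ω = 1000 rad/s:
pole (1 + j1000·0.125) = 1 + j125 → |·| ≈ 125, ∠ ≈ 89.54°
pole (1 + j1000·0.001) = 1 + j1 → |·| ≈ 1.4142, ∠ ≈ 45.00°
|T| = 0.125 · 1 / (125 · 1.4142) ≈ 0.00070711
Gain = 20 log₁₀(0.00070711) ≈ -63.01 dB
∠T = (0°) − (89.54° + 45.00°) = -134.54°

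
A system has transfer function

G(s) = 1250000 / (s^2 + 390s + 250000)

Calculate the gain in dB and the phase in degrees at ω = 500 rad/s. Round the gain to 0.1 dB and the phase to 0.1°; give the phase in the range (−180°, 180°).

At s = jω = j500:
quadratic: (j500)² + 390·j500 + 250000 = 0 + j195000 → |·| ≈ 1.95e+05, ∠ ≈ 90.00°
|G| = 1250000 / 1.95e+05 ≈ 6.4103
Gain = 20 log₁₀(6.4103) ≈ 16.14 dB
∠G = 0.00° − 90.00° = -90.00°

16.1 dB, -90.0°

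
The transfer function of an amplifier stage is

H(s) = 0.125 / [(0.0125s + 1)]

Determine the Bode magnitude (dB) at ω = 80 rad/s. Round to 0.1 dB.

At ω = 80 rad/s:
pole (1 + j80·0.0125) = 1 + j1 → |·| ≈ 1.4142, ∠ ≈ 45.00°
|H| = 0.125 · 1 / (1.4142) ≈ 0.088389
Gain = 20 log₁₀(0.088389) ≈ -21.07 dB

-21.1 dB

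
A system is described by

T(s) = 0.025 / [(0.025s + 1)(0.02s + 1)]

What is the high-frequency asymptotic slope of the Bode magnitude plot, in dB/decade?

Each pole contributes −20 dB/decade at high frequency; each zero contributes +20 dB/decade.
Net: 0 zero(s) − 2 pole(s) → -40 dB/decade.

-40 dB/decade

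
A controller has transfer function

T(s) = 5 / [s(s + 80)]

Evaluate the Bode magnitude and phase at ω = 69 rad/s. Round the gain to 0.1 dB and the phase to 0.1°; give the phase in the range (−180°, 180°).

-63.3 dB, -130.8°

At s = jω = j69:
pole (s+80): 80 + j69 → |·| = √(80²+69²) = √11161 ≈ 105.65, ∠ = arctan(69/80) ≈ 40.78°
pole at origin: |s| = 69, ∠ = 90.00° (in denominator)
|T| = 5 / 7289.9 ≈ 0.00068588
Gain = 20 log₁₀(0.00068588) ≈ -63.28 dB
∠T = 0.00° − 130.78° = -130.78°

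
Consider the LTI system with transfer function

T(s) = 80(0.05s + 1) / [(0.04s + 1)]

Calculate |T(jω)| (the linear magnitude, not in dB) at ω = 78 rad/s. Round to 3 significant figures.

At ω = 78 rad/s:
zero (1 + j78·0.05) = 1 + j3.9 → |·| ≈ 4.0262, ∠ ≈ 75.62°
pole (1 + j78·0.04) = 1 + j3.12 → |·| ≈ 3.2763, ∠ ≈ 72.23°
|T| = 80 · 4.0262 / (3.2763) ≈ 98.311

98.3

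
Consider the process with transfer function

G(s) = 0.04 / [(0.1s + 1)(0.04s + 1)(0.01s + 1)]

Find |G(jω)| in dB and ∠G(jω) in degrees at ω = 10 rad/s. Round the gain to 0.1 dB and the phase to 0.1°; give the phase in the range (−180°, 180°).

-31.7 dB, -72.5°

At ω = 10 rad/s:
pole (1 + j10·0.1) = 1 + j1 → |·| ≈ 1.4142, ∠ ≈ 45.00°
pole (1 + j10·0.04) = 1 + j0.4 → |·| ≈ 1.077, ∠ ≈ 21.80°
pole (1 + j10·0.01) = 1 + j0.1 → |·| ≈ 1.005, ∠ ≈ 5.71°
|G| = 0.04 · 1 / (1.4142 · 1.077 · 1.005) ≈ 0.026132
Gain = 20 log₁₀(0.026132) ≈ -31.66 dB
∠G = (0°) − (45.00° + 21.80° + 5.71°) = -72.51°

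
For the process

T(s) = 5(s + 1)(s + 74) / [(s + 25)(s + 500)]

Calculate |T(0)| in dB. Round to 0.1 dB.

T(0) = 5·1·74 / (25·500) = 0.0296
20 log₁₀(0.0296) ≈ -30.57 dB

-30.6 dB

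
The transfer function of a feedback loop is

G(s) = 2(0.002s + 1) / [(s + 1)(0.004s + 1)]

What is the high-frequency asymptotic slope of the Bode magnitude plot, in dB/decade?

-20 dB/decade

Each pole contributes −20 dB/decade at high frequency; each zero contributes +20 dB/decade.
Net: 1 zero(s) − 2 pole(s) → -20 dB/decade.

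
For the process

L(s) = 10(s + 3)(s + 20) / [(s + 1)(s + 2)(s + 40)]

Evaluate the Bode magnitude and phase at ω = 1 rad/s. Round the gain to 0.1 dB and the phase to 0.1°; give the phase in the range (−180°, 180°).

At s = jω = j1:
zero (s+3): 3 + j1 → |·| = √(3²+1²) = √10 ≈ 3.1623, ∠ = arctan(1/3) ≈ 18.43°
zero (s+20): 20 + j1 → |·| = √(20²+1²) = √401 ≈ 20.025, ∠ = arctan(1/20) ≈ 2.86°
pole (s+1): 1 + j1 → |·| = √(1²+1²) = √2 ≈ 1.4142, ∠ = arctan(1/1) ≈ 45.00°
pole (s+2): 2 + j1 → |·| = √(2²+1²) = √5 ≈ 2.2361, ∠ = arctan(1/2) ≈ 26.57°
pole (s+40): 40 + j1 → |·| = √(40²+1²) = √1601 ≈ 40.012, ∠ = arctan(1/40) ≈ 1.43°
|L| = 10 · 63.325 / 126.53 ≈ 5.0047
Gain = 20 log₁₀(5.0047) ≈ 13.99 dB
∠L = 21.29° − 73.00° = -51.71°

14.0 dB, -51.7°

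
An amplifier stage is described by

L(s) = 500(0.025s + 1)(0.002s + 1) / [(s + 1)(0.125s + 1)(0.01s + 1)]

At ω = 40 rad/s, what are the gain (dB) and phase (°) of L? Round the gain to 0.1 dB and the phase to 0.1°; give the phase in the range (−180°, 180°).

10.2 dB, -139.5°

At ω = 40 rad/s:
zero (1 + j40·0.025) = 1 + j1 → |·| ≈ 1.4142, ∠ ≈ 45.00°
zero (1 + j40·0.002) = 1 + j0.08 → |·| ≈ 1.0032, ∠ ≈ 4.57°
pole (1 + j40·1) = 1 + j40 → |·| ≈ 40.012, ∠ ≈ 88.57°
pole (1 + j40·0.125) = 1 + j5 → |·| ≈ 5.099, ∠ ≈ 78.69°
pole (1 + j40·0.01) = 1 + j0.4 → |·| ≈ 1.077, ∠ ≈ 21.80°
|L| = 500 · 1.4142 · 1.0032 / (40.012 · 5.099 · 1.077) ≈ 3.2283
Gain = 20 log₁₀(3.2283) ≈ 10.18 dB
∠L = (45.00° + 4.57°) − (88.57° + 78.69° + 21.80°) = -139.49°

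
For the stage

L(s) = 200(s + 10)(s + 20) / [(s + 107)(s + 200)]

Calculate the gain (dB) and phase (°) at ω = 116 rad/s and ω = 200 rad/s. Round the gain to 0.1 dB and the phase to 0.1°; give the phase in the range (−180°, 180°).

ω = 116: 37.5 dB, 87.9°; ω = 200: 42.0 dB, 64.6°

At s = jω = j116:
zero (s+10): 10 + j116 → |·| = √(10²+116²) = √13556 ≈ 116.43, ∠ = arctan(116/10) ≈ 85.07°
zero (s+20): 20 + j116 → |·| = √(20²+116²) = √13856 ≈ 117.71, ∠ = arctan(116/20) ≈ 80.22°
pole (s+107): 107 + j116 → |·| = √(107²+116²) = √24905 ≈ 157.81, ∠ = arctan(116/107) ≈ 47.31°
pole (s+200): 200 + j116 → |·| = √(200²+116²) = √53456 ≈ 231.21, ∠ = arctan(116/200) ≈ 30.11°
|L| = 200 · 13705 / 36487 ≈ 75.123
Gain = 20 log₁₀(75.123) ≈ 37.52 dB
∠L = 165.29° − 77.42° = 87.87°

At s = jω = j200:
zero (s+10): 10 + j200 → |·| = √(10²+200²) = √40100 ≈ 200.25, ∠ = arctan(200/10) ≈ 87.14°
zero (s+20): 20 + j200 → |·| = √(20²+200²) = √40400 ≈ 201, ∠ = arctan(200/20) ≈ 84.29°
pole (s+107): 107 + j200 → |·| = √(107²+200²) = √51449 ≈ 226.82, ∠ = arctan(200/107) ≈ 61.85°
pole (s+200): 200 + j200 → |·| = √(200²+200²) = √80000 ≈ 282.84, ∠ = arctan(200/200) ≈ 45.00°
|L| = 200 · 40250 / 64154 ≈ 125.48
Gain = 20 log₁₀(125.48) ≈ 41.97 dB
∠L = 171.43° − 106.85° = 64.58°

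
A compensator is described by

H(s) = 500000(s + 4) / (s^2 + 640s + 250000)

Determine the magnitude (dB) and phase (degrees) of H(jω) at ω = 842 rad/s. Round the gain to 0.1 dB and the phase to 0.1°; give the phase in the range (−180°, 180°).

55.5 dB, -40.7°

At s = jω = j842:
zero (s+4): 4 + j842 → |·| = √(4²+842²) = √708980 ≈ 842.01, ∠ = arctan(842/4) ≈ 89.73°
quadratic: (j842)² + 640·j842 + 250000 = -458964 + j538880 → |·| ≈ 7.0784e+05, ∠ ≈ 130.42°
|H| = 500000 · 842.01 / 7.0784e+05 ≈ 594.77
Gain = 20 log₁₀(594.77) ≈ 55.49 dB
∠H = 89.73° − 130.42° = -40.69°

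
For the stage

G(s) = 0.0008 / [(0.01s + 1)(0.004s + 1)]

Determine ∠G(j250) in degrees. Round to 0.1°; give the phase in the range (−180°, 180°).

-113.2°

At ω = 250 rad/s:
pole (1 + j250·0.01) = 1 + j2.5 → |·| ≈ 2.6926, ∠ ≈ 68.20°
pole (1 + j250·0.004) = 1 + j1 → |·| ≈ 1.4142, ∠ ≈ 45.00°
∠G = (0°) − (68.20° + 45.00°) = -113.20°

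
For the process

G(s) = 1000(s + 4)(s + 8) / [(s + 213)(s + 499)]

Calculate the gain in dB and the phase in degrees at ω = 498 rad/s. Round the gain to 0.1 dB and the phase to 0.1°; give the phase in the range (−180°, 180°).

At s = jω = j498:
zero (s+4): 4 + j498 → |·| = √(4²+498²) = √248020 ≈ 498.02, ∠ = arctan(498/4) ≈ 89.54°
zero (s+8): 8 + j498 → |·| = √(8²+498²) = √248068 ≈ 498.06, ∠ = arctan(498/8) ≈ 89.08°
pole (s+213): 213 + j498 → |·| = √(213²+498²) = √293373 ≈ 541.64, ∠ = arctan(498/213) ≈ 66.84°
pole (s+499): 499 + j498 → |·| = √(499²+498²) = √497005 ≈ 704.99, ∠ = arctan(498/499) ≈ 44.94°
|G| = 1000 · 2.4804e+05 / 3.8185e+05 ≈ 649.57
Gain = 20 log₁₀(649.57) ≈ 56.25 dB
∠G = 178.62° − 111.78° = 66.84°

56.3 dB, 66.8°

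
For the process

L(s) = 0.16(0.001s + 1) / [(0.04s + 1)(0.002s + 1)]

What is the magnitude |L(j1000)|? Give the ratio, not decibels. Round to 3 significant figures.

At ω = 1000 rad/s:
zero (1 + j1000·0.001) = 1 + j1 → |·| ≈ 1.4142, ∠ ≈ 45.00°
pole (1 + j1000·0.04) = 1 + j40 → |·| ≈ 40.012, ∠ ≈ 88.57°
pole (1 + j1000·0.002) = 1 + j2 → |·| ≈ 2.2361, ∠ ≈ 63.43°
|L| = 0.16 · 1.4142 / (40.012 · 2.2361) ≈ 0.002529

0.00253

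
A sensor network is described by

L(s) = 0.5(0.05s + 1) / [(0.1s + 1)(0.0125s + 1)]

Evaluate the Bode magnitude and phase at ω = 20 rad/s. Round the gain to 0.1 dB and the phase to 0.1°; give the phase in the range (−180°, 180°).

-10.3 dB, -32.5°

At ω = 20 rad/s:
zero (1 + j20·0.05) = 1 + j1 → |·| ≈ 1.4142, ∠ ≈ 45.00°
pole (1 + j20·0.1) = 1 + j2 → |·| ≈ 2.2361, ∠ ≈ 63.43°
pole (1 + j20·0.0125) = 1 + j0.25 → |·| ≈ 1.0308, ∠ ≈ 14.04°
|L| = 0.5 · 1.4142 / (2.2361 · 1.0308) ≈ 0.30677
Gain = 20 log₁₀(0.30677) ≈ -10.26 dB
∠L = (45.00°) − (63.43° + 14.04°) = -32.47°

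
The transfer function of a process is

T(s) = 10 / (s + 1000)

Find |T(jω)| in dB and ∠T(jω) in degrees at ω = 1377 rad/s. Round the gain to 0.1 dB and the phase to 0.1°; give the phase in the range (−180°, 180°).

-44.6 dB, -54.0°

At s = jω = j1377:
pole (s+1000): 1000 + j1377 → |·| = √(1000²+1377²) = √2896129 ≈ 1701.8, ∠ = arctan(1377/1000) ≈ 54.01°
|T| = 10 / 1701.8 ≈ 0.0058761
Gain = 20 log₁₀(0.0058761) ≈ -44.62 dB
∠T = 0.00° − 54.01° = -54.01°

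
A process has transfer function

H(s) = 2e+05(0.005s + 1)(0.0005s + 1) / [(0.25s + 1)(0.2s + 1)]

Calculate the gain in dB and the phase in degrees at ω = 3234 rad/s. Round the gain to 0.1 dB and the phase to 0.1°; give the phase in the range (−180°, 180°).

21.4 dB, -35.1°

At ω = 3234 rad/s:
zero (1 + j3234·0.005) = 1 + j16.17 → |·| ≈ 16.201, ∠ ≈ 86.46°
zero (1 + j3234·0.0005) = 1 + j1.617 → |·| ≈ 1.9012, ∠ ≈ 58.27°
pole (1 + j3234·0.25) = 1 + j808.5 → |·| ≈ 808.5, ∠ ≈ 89.93°
pole (1 + j3234·0.2) = 1 + j646.8 → |·| ≈ 646.8, ∠ ≈ 89.91°
|H| = 2e+05 · 16.201 · 1.9012 / (808.5 · 646.8) ≈ 11.78
Gain = 20 log₁₀(11.78) ≈ 21.42 dB
∠H = (86.46° + 58.27°) − (89.93° + 89.91°) = -35.11°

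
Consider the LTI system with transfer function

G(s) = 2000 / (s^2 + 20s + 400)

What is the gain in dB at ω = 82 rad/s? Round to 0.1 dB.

-10.3 dB

At s = jω = j82:
quadratic: (j82)² + 20·j82 + 400 = -6324 + j1640 → |·| ≈ 6533.2, ∠ ≈ 165.46°
|G| = 2000 / 6533.2 ≈ 0.30613
Gain = 20 log₁₀(0.30613) ≈ -10.28 dB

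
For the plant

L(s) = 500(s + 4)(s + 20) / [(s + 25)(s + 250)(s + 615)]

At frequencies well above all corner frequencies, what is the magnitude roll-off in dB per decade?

-20 dB/decade

Each pole contributes −20 dB/decade at high frequency; each zero contributes +20 dB/decade.
Net: 2 zero(s) − 3 pole(s) → -20 dB/decade.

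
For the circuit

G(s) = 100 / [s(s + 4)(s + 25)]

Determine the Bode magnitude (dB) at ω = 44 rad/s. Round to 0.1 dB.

-59.9 dB

At s = jω = j44:
pole (s+4): 4 + j44 → |·| = √(4²+44²) = √1952 ≈ 44.181, ∠ = arctan(44/4) ≈ 84.81°
pole (s+25): 25 + j44 → |·| = √(25²+44²) = √2561 ≈ 50.606, ∠ = arctan(44/25) ≈ 60.40°
pole at origin: |s| = 44, ∠ = 90.00° (in denominator)
|G| = 100 / 98376 ≈ 0.0010165
Gain = 20 log₁₀(0.0010165) ≈ -59.86 dB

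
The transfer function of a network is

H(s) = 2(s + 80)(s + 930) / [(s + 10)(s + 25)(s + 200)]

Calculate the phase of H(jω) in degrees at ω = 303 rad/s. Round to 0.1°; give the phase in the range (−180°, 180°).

-136.7°

At s = jω = j303:
zero (s+80): 80 + j303 → |·| = √(80²+303²) = √98209 ≈ 313.38, ∠ = arctan(303/80) ≈ 75.21°
zero (s+930): 930 + j303 → |·| = √(930²+303²) = √956709 ≈ 978.12, ∠ = arctan(303/930) ≈ 18.05°
pole (s+10): 10 + j303 → |·| = √(10²+303²) = √91909 ≈ 303.16, ∠ = arctan(303/10) ≈ 88.11°
pole (s+25): 25 + j303 → |·| = √(25²+303²) = √92434 ≈ 304.03, ∠ = arctan(303/25) ≈ 85.28°
pole (s+200): 200 + j303 → |·| = √(200²+303²) = √131809 ≈ 363.06, ∠ = arctan(303/200) ≈ 56.57°
∠H = 93.26° − 229.96° = -136.70°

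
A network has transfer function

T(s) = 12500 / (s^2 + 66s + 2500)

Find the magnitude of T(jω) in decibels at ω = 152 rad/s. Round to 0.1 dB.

At s = jω = j152:
quadratic: (j152)² + 66·j152 + 2500 = -20604 + j10032 → |·| ≈ 22916, ∠ ≈ 154.04°
|T| = 12500 / 22916 ≈ 0.54547
Gain = 20 log₁₀(0.54547) ≈ -5.26 dB

-5.3 dB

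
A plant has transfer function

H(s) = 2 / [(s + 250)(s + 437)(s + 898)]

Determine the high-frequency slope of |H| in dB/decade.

Each pole contributes −20 dB/decade at high frequency; each zero contributes +20 dB/decade.
Net: 0 zero(s) − 3 pole(s) → -60 dB/decade.

-60 dB/decade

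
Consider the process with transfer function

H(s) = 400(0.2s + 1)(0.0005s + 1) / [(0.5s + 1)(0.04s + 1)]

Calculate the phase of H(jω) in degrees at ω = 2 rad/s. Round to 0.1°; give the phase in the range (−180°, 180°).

-27.7°

At ω = 2 rad/s:
zero (1 + j2·0.2) = 1 + j0.4 → |·| ≈ 1.077, ∠ ≈ 21.80°
zero (1 + j2·0.0005) = 1 + j0.001 → |·| ≈ 1, ∠ ≈ 0.06°
pole (1 + j2·0.5) = 1 + j1 → |·| ≈ 1.4142, ∠ ≈ 45.00°
pole (1 + j2·0.04) = 1 + j0.08 → |·| ≈ 1.0032, ∠ ≈ 4.57°
∠H = (21.80° + 0.06°) − (45.00° + 4.57°) = -27.71°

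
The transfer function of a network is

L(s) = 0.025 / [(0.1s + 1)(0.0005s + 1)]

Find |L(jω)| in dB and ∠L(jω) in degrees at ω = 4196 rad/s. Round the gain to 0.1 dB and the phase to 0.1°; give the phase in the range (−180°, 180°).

-91.8 dB, -154.4°

At ω = 4196 rad/s:
pole (1 + j4196·0.1) = 1 + j419.6 → |·| ≈ 419.6, ∠ ≈ 89.86°
pole (1 + j4196·0.0005) = 1 + j2.098 → |·| ≈ 2.3241, ∠ ≈ 64.52°
|L| = 0.025 · 1 / (419.6 · 2.3241) ≈ 2.5636e-05
Gain = 20 log₁₀(2.5636e-05) ≈ -91.82 dB
∠L = (0°) − (89.86° + 64.52°) = -154.38°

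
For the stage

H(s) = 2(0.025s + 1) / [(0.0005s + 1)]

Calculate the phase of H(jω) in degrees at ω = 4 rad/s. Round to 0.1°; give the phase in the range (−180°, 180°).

At ω = 4 rad/s:
zero (1 + j4·0.025) = 1 + j0.1 → |·| ≈ 1.005, ∠ ≈ 5.71°
pole (1 + j4·0.0005) = 1 + j0.002 → |·| ≈ 1, ∠ ≈ 0.11°
∠H = (5.71°) − (0.11°) = 5.60°

5.6°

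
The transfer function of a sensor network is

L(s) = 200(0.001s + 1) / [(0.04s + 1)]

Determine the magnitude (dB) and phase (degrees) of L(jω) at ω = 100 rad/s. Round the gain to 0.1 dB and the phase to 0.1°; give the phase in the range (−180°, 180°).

33.8 dB, -70.3°

At ω = 100 rad/s:
zero (1 + j100·0.001) = 1 + j0.1 → |·| ≈ 1.005, ∠ ≈ 5.71°
pole (1 + j100·0.04) = 1 + j4 → |·| ≈ 4.1231, ∠ ≈ 75.96°
|L| = 200 · 1.005 / (4.1231) ≈ 48.75
Gain = 20 log₁₀(48.75) ≈ 33.76 dB
∠L = (5.71°) − (75.96°) = -70.25°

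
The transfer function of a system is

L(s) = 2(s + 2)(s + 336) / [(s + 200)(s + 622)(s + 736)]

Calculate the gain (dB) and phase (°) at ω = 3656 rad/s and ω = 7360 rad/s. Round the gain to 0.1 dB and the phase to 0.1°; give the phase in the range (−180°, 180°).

At s = jω = j3656:
zero (s+2): 2 + j3656 → |·| = √(2²+3656²) = √13366340 ≈ 3656, ∠ = arctan(3656/2) ≈ 89.97°
zero (s+336): 336 + j3656 → |·| = √(336²+3656²) = √13479232 ≈ 3671.4, ∠ = arctan(3656/336) ≈ 84.75°
pole (s+200): 200 + j3656 → |·| = √(200²+3656²) = √13406336 ≈ 3661.5, ∠ = arctan(3656/200) ≈ 86.87°
pole (s+622): 622 + j3656 → |·| = √(622²+3656²) = √13753220 ≈ 3708.5, ∠ = arctan(3656/622) ≈ 80.34°
pole (s+736): 736 + j3656 → |·| = √(736²+3656²) = √13908032 ≈ 3729.3, ∠ = arctan(3656/736) ≈ 78.62°
|L| = 2 · 1.3423e+07 / 5.0639e+10 ≈ 0.00053014
Gain = 20 log₁₀(0.00053014) ≈ -65.51 dB
∠L = 174.72° − 245.83° = -71.11°

At s = jω = j7360:
zero (s+2): 2 + j7360 → |·| = √(2²+7360²) = √54169604 ≈ 7360, ∠ = arctan(7360/2) ≈ 89.98°
zero (s+336): 336 + j7360 → |·| = √(336²+7360²) = √54282496 ≈ 7367.7, ∠ = arctan(7360/336) ≈ 87.39°
pole (s+200): 200 + j7360 → |·| = √(200²+7360²) = √54209600 ≈ 7362.7, ∠ = arctan(7360/200) ≈ 88.44°
pole (s+622): 622 + j7360 → |·| = √(622²+7360²) = √54556484 ≈ 7386.2, ∠ = arctan(7360/622) ≈ 85.17°
pole (s+736): 736 + j7360 → |·| = √(736²+7360²) = √54711296 ≈ 7396.7, ∠ = arctan(7360/736) ≈ 84.29°
|L| = 2 · 5.4226e+07 / 4.0225e+11 ≈ 0.00026961
Gain = 20 log₁₀(0.00026961) ≈ -71.39 dB
∠L = 177.37° − 257.90° = -80.53°

ω = 3656: -65.5 dB, -71.1°; ω = 7360: -71.4 dB, -80.5°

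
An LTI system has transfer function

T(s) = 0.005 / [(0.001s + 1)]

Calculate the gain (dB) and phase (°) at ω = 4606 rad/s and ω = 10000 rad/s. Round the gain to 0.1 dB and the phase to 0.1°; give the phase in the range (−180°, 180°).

At ω = 4606 rad/s:
pole (1 + j4606·0.001) = 1 + j4.606 → |·| ≈ 4.7133, ∠ ≈ 77.75°
|T| = 0.005 · 1 / (4.7133) ≈ 0.0010608
Gain = 20 log₁₀(0.0010608) ≈ -59.49 dB
∠T = (0°) − (77.75°) = -77.75°

At ω = 10000 rad/s:
pole (1 + j10000·0.001) = 1 + j10 → |·| ≈ 10.05, ∠ ≈ 84.29°
|T| = 0.005 · 1 / (10.05) ≈ 0.00049751
Gain = 20 log₁₀(0.00049751) ≈ -66.06 dB
∠T = (0°) − (84.29°) = -84.29°

ω = 4606: -59.5 dB, -77.8°; ω = 10000: -66.1 dB, -84.3°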